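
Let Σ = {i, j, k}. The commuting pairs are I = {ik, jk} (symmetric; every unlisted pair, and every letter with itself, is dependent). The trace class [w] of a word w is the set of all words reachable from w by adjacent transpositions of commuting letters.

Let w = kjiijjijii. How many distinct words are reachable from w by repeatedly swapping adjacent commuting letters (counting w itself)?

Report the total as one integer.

10

piece 0:k — minimal
piece 1:j — minimal
piece 2:i rests on {1:j}
piece 3:i rests on {2:i}
piece 4:j rests on {3:i}
piece 5:j rests on {4:j}
piece 6:i rests on {5:j}
piece 7:j rests on {6:i}
piece 8:i rests on {7:j}
piece 9:i rests on {8:i}
minimal pieces: {0:k, 1:j}
ways to finish when only these pieces remain (= sum over removing one remaining piece with nothing left below it):
  1 left: {0}→1  {9}→1
  2 left: {0,9}→2  {8,9}→1
  3 left: {0,8,9}→3  {7,8,9}→1
  4 left: {0,7,8,9}→4  {6,7,8,9}→1
  5 left: {0,6,7,8,9}→5  {5,6,7,8,9}→1
  6 left: {0,5,6,7,8,9}→6  {4,5,6,7,8,9}→1
  7 left: {0,4,5,6,7,8,9}→7  {3,4,5,6,7,8,9}→1
  8 left: {0,3,4,5,6,7,8,9}→8  {2,3,4,5,6,7,8,9}→1
  placing 0:k first → 1 extensions
  placing 1:j first → 9 extensions
total linear extensions = 10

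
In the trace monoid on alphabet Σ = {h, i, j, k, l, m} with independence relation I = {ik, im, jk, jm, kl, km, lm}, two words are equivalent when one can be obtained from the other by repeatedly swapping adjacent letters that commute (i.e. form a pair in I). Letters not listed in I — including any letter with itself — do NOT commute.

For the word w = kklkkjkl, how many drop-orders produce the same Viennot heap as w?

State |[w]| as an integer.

56

piece 0:k — minimal
piece 1:k rests on {0:k}
piece 2:l — minimal
piece 3:k rests on {1:k}
piece 4:k rests on {3:k}
piece 5:j rests on {2:l}
piece 6:k rests on {4:k}
piece 7:l rests on {5:j}
minimal pieces: {0:k, 2:l}
ways to finish when only these pieces remain (= sum over removing one remaining piece with nothing left below it):
  1 left: {6}→1  {7}→1
  2 left: {4,6}→1  {5,7}→1  {6,7}→2
  3 left: {2,5,7}→1  {3,4,6}→1  {4,6,7}→3  {5,6,7}→3
  4 left: {1,3,4,6}→1  {2,5,6,7}→4  {3,4,6,7}→4  {4,5,6,7}→6
  5 left: {0,1,3,4,6}→1  {1,3,4,6,7}→5  {2,4,5,6,7}→10  {3,4,5,6,7}→10
  6 left: {0,1,3,4,6,7}→6  {1,3,4,5,6,7}→15  {2,3,4,5,6,7}→20
  placing 0:k first → 35 extensions
  placing 2:l first → 21 extensions
total linear extensions = 56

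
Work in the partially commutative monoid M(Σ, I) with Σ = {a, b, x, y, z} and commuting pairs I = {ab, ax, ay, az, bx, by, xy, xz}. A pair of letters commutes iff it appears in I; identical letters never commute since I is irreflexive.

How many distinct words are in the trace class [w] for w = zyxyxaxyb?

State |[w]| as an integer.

2016

#0=z has no predecessor
#1=y depends on [0:z]
#2=x has no predecessor
#3=y depends on [1:y]
#4=x depends on [2:x]
#5=a has no predecessor
#6=x depends on [4:x]
#7=y depends on [3:y]
#8=b depends on [0:z]
sources: [0:z, 2:x, 5:a]
N(rest) = Σ N(rest − s) over sources s of rest; N(one piece) = 1:
  size 1 → [5]=1  [6]=1  [7]=1  [8]=1
  size 2 → [3,7]=1  [4,6]=1  [5,6]=2  [5,7]=2  [5,8]=2  [6,7]=2  [6,8]=2  [7,8]=2
  size 3 → [1,3,7]=1  [2,4,6]=1  [3,5,7]=3  [3,6,7]=3  [3,7,8]=3  [4,5,6]=3  [4,6,7]=3  [4,6,8]=3  [5,6,7]=6  [5,6,8]=6  [5,7,8]=6  [6,7,8]=6
  size 4 → [1,3,5,7]=4  [1,3,6,7]=4  [1,3,7,8]=4  [2,4,5,6]=4  [2,4,6,7]=4  [2,4,6,8]=4  [3,4,6,7]=6  [3,5,6,7]=12  [3,5,7,8]=12  [3,6,7,8]=12  [4,5,6,7]=12  [4,5,6,8]=12  [4,6,7,8]=12  [5,6,7,8]=24
  size 5 → [0,1,3,7,8]=4  [1,3,4,6,7]=10  [1,3,5,6,7]=20  [1,3,5,7,8]=20  [1,3,6,7,8]=20  [2,3,4,6,7]=10  [2,4,5,6,7]=20  [2,4,5,6,8]=20  [2,4,6,7,8]=20  [3,4,5,6,7]=30  [3,4,6,7,8]=30  [3,5,6,7,8]=60  [4,5,6,7,8]=60
  size 6 → [0,1,3,5,7,8]=24  [0,1,3,6,7,8]=24  [1,2,3,4,6,7]=20  [1,3,4,5,6,7]=60  [1,3,4,6,7,8]=60  [1,3,5,6,7,8]=120  [2,3,4,5,6,7]=60  [2,3,4,6,7,8]=60  [2,4,5,6,7,8]=120  [3,4,5,6,7,8]=180
  size 7 → [0,1,3,4,6,7,8]=84  [0,1,3,5,6,7,8]=168  [1,2,3,4,5,6,7]=140  [1,2,3,4,6,7,8]=140  [1,3,4,5,6,7,8]=420  [2,3,4,5,6,7,8]=420
  first=0(z) contributes 1120
  first=2(x) contributes 672
  first=5(a) contributes 224
|[w]| = 2016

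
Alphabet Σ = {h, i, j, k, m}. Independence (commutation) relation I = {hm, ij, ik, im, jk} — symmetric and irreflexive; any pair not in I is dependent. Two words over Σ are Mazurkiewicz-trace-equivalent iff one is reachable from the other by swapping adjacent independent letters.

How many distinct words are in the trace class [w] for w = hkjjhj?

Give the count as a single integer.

3

0(h) covers ∅
1(k) covers 0:h
2(j) covers 0:h
3(j) covers 2:j
4(h) covers 1:k, 3:j
5(j) covers 4:h
floor of heap: 0:h
completions by unplaced set U, small U first (add the entries for U minus each lowest piece of U):
  |U|=1: {5}:1
  |U|=2: {4,5}:1
  |U|=3: {1,4,5}:1  {3,4,5}:1
  |U|=4: {1,3,4,5}:2  {2,3,4,5}:1
  start at 0(h): 3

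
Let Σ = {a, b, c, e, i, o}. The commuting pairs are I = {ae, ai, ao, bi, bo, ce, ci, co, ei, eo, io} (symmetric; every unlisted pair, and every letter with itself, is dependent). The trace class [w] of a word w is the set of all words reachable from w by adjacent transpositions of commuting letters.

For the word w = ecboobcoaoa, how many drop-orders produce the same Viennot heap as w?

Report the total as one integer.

660

drop 0:e onto floor
drop 1:c onto floor
drop 2:b onto {0:e, 1:c}
drop 3:o onto floor
drop 4:o onto {3:o}
drop 5:b onto {2:b}
drop 6:c onto {5:b}
drop 7:o onto {4:o}
drop 8:a onto {6:c}
drop 9:o onto {7:o}
drop 10:a onto {8:a}
ground layer = {0:e, 1:c, 3:o}
drop-orders for the pieces not yet dropped (sum over which currently-grounded one goes next):
  1 to go: {9} 1  {10} 1
  2 to go: {7,9} 1  {8,10} 1  {9,10} 2
  3 to go: {4,7,9} 1  {6,8,10} 1  {7,9,10} 3  {8,9,10} 3
  4 to go: {3,4,7,9} 1  {4,7,9,10} 4  {5,6,8,10} 1  {6,8,9,10} 4  {7,8,9,10} 6
  5 to go: {2,5,6,8,10} 1  {3,4,7,9,10} 5  {4,7,8,9,10} 10  {5,6,8,9,10} 5  {6,7,8,9,10} 10
  6 to go: {0,2,5,6,8,10} 1  {1,2,5,6,8,10} 1  {2,5,6,8,9,10} 6  {3,4,7,8,9,10} 15  {4,6,7,8,9,10} 20  {5,6,7,8,9,10} 15
  7 to go: {0,1,2,5,6,8,10} 2  {0,2,5,6,8,9,10} 7  {1,2,5,6,8,9,10} 7  {2,5,6,7,8,9,10} 21  {3,4,6,7,8,9,10} 35  {4,5,6,7,8,9,10} 35
  8 to go: {0,1,2,5,6,8,9,10} 16  {0,2,5,6,7,8,9,10} 28  {1,2,5,6,7,8,9,10} 28  {2,4,5,6,7,8,9,10} 56  {3,4,5,6,7,8,9,10} 70
  9 to go: {0,1,2,5,6,7,8,9,10} 72  {0,2,4,5,6,7,8,9,10} 84  {1,2,4,5,6,7,8,9,10} 84  {2,3,4,5,6,7,8,9,10} 126
  if 0:e drops first: 210 orders
  if 1:c drops first: 210 orders
  if 3:o drops first: 240 orders
heap linearizations: 660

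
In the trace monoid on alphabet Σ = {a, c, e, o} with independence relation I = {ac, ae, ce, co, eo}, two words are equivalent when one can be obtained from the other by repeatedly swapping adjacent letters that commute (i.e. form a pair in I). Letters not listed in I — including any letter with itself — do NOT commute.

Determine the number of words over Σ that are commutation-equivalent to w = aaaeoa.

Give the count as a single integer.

6

0(a) covers ∅
1(a) covers 0:a
2(a) covers 1:a
3(e) covers ∅
4(o) covers 2:a
5(a) covers 4:o
floor of heap: 0:a, 3:e
completions by unplaced set U, small U first (add the entries for U minus each lowest piece of U):
  |U|=1: {3}:1  {5}:1
  |U|=2: {3,5}:2  {4,5}:1
  |U|=3: {2,4,5}:1  {3,4,5}:3
  |U|=4: {1,2,4,5}:1  {2,3,4,5}:4
  start at 0(a): 5
  start at 3(e): 1
sum over floor = 6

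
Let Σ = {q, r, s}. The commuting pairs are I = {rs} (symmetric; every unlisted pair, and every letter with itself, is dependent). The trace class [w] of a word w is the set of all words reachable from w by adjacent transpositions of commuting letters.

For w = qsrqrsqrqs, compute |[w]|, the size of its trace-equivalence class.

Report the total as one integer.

4

#0=q has no predecessor
#1=s depends on [0:q]
#2=r depends on [0:q]
#3=q depends on [1:s, 2:r]
#4=r depends on [3:q]
#5=s depends on [3:q]
#6=q depends on [4:r, 5:s]
#7=r depends on [6:q]
#8=q depends on [7:r]
#9=s depends on [8:q]
sources: [0:q]
N(rest) = Σ N(rest − s) over sources s of rest; N(one piece) = 1:
  size 1 → [9]=1
  size 2 → [8,9]=1
  size 3 → [7,8,9]=1
  size 4 → [6,7,8,9]=1
  size 5 → [4,6,7,8,9]=1  [5,6,7,8,9]=1
  size 6 → [4,5,6,7,8,9]=2
  size 7 → [3,4,5,6,7,8,9]=2
  size 8 → [1,3,4,5,6,7,8,9]=2  [2,3,4,5,6,7,8,9]=2
  first=0(q) contributes 4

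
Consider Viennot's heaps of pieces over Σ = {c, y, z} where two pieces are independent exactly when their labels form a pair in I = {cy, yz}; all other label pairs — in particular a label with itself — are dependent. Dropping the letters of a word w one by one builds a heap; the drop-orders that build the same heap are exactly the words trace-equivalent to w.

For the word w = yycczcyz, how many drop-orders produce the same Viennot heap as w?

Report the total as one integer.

56

piece 0:y — minimal
piece 1:y rests on {0:y}
piece 2:c — minimal
piece 3:c rests on {2:c}
piece 4:z rests on {3:c}
piece 5:c rests on {4:z}
piece 6:y rests on {1:y}
piece 7:z rests on {5:c}
minimal pieces: {0:y, 2:c}
ways to finish when only these pieces remain (= sum over removing one remaining piece with nothing left below it):
  1 left: {6}→1  {7}→1
  2 left: {1,6}→1  {5,7}→1  {6,7}→2
  3 left: {0,1,6}→1  {1,6,7}→3  {4,5,7}→1  {5,6,7}→3
  4 left: {0,1,6,7}→4  {1,5,6,7}→6  {3,4,5,7}→1  {4,5,6,7}→4
  5 left: {0,1,5,6,7}→10  {1,4,5,6,7}→10  {2,3,4,5,7}→1  {3,4,5,6,7}→5
  6 left: {0,1,4,5,6,7}→20  {1,3,4,5,6,7}→15  {2,3,4,5,6,7}→6
  placing 0:y first → 21 extensions
  placing 2:c first → 35 extensions
total linear extensions = 56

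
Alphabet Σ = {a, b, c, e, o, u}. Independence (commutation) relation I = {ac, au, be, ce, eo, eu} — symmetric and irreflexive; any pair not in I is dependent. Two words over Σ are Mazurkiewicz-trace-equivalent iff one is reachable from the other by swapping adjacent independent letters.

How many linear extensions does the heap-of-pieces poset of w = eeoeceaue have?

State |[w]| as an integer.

80

drop 0:e onto floor
drop 1:e onto {0:e}
drop 2:o onto floor
drop 3:e onto {1:e}
drop 4:c onto {2:o}
drop 5:e onto {3:e}
drop 6:a onto {2:o, 5:e}
drop 7:u onto {4:c}
drop 8:e onto {6:a}
ground layer = {0:e, 2:o}
drop-orders for the pieces not yet dropped (sum over which currently-grounded one goes next):
  1 to go: {7} 1  {8} 1
  2 to go: {4,7} 1  {6,8} 1  {7,8} 2
  3 to go: {4,7,8} 3  {5,6,8} 1  {6,7,8} 3
  4 to go: {3,5,6,8} 1  {4,6,7,8} 6  {5,6,7,8} 4
  5 to go: {1,3,5,6,8} 1  {2,4,6,7,8} 6  {3,5,6,7,8} 5  {4,5,6,7,8} 10
  6 to go: {0,1,3,5,6,8} 1  {1,3,5,6,7,8} 6  {2,4,5,6,7,8} 16  {3,4,5,6,7,8} 15
  7 to go: {0,1,3,5,6,7,8} 7  {1,3,4,5,6,7,8} 21  {2,3,4,5,6,7,8} 31
  if 0:e drops first: 52 orders
  if 2:o drops first: 28 orders
heap linearizations: 80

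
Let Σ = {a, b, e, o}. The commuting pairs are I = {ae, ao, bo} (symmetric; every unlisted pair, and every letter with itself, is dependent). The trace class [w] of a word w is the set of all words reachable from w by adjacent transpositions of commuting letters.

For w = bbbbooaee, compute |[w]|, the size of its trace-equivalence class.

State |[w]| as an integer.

drop 0:b onto floor
drop 1:b onto {0:b}
drop 2:b onto {1:b}
drop 3:b onto {2:b}
drop 4:o onto floor
drop 5:o onto {4:o}
drop 6:a onto {3:b}
drop 7:e onto {3:b, 5:o}
drop 8:e onto {7:e}
ground layer = {0:b, 4:o}
drop-orders for the pieces not yet dropped (sum over which currently-grounded one goes next):
  1 to go: {6} 1  {8} 1
  2 to go: {6,8} 2  {7,8} 1
  3 to go: {5,7,8} 1  {6,7,8} 3
  4 to go: {3,6,7,8} 3  {4,5,7,8} 1  {5,6,7,8} 4
  5 to go: {2,3,6,7,8} 3  {3,5,6,7,8} 7  {4,5,6,7,8} 5
  6 to go: {1,2,3,6,7,8} 3  {2,3,5,6,7,8} 10  {3,4,5,6,7,8} 12
  7 to go: {0,1,2,3,6,7,8} 3  {1,2,3,5,6,7,8} 13  {2,3,4,5,6,7,8} 22
  if 0:b drops first: 35 orders
  if 4:o drops first: 16 orders
heap linearizations: 51

51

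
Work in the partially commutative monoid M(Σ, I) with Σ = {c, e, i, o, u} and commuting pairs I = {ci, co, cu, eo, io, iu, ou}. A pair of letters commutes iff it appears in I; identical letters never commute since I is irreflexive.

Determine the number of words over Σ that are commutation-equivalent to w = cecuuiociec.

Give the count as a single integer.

990

piece 0:c — minimal
piece 1:e rests on {0:c}
piece 2:c rests on {1:e}
piece 3:u rests on {1:e}
piece 4:u rests on {3:u}
piece 5:i rests on {1:e}
piece 6:o — minimal
piece 7:c rests on {2:c}
piece 8:i rests on {5:i}
piece 9:e rests on {4:u, 7:c, 8:i}
piece 10:c rests on {9:e}
minimal pieces: {0:c, 6:o}
ways to finish when only these pieces remain (= sum over removing one remaining piece with nothing left below it):
  1 left: {6}→1  {10}→1
  2 left: {6,10}→2  {9,10}→1
  3 left: {4,9,10}→1  {6,9,10}→3  {7,9,10}→1  {8,9,10}→1
  4 left: {2,7,9,10}→1  {3,4,9,10}→1  {4,6,9,10}→4  {4,7,9,10}→2  {4,8,9,10}→2  {5,8,9,10}→1  {6,7,9,10}→4  {6,8,9,10}→4  {7,8,9,10}→2
  5 left: {2,4,7,9,10}→3  {2,6,7,9,10}→5  {2,7,8,9,10}→3  {3,4,6,9,10}→5  {3,4,7,9,10}→3  {3,4,8,9,10}→3  {4,5,8,9,10}→3  {4,6,7,9,10}→10  {4,6,8,9,10}→10  {4,7,8,9,10}→6  {5,6,8,9,10}→5  {5,7,8,9,10}→3  {6,7,8,9,10}→10
  6 left: {2,3,4,7,9,10}→6  {2,4,6,7,9,10}→18  {2,4,7,8,9,10}→12  {2,5,7,8,9,10}→6  {2,6,7,8,9,10}→18  {3,4,5,8,9,10}→6  {3,4,6,7,9,10}→18  {3,4,6,8,9,10}→18  {3,4,7,8,9,10}→12  {4,5,6,8,9,10}→18  {4,5,7,8,9,10}→12  {4,6,7,8,9,10}→36  {5,6,7,8,9,10}→18
  7 left: {2,3,4,6,7,9,10}→42  {2,3,4,7,8,9,10}→30  {2,4,5,7,8,9,10}→30  {2,4,6,7,8,9,10}→84  {2,5,6,7,8,9,10}→42  {3,4,5,6,8,9,10}→42  {3,4,5,7,8,9,10}→30  {3,4,6,7,8,9,10}→84  {4,5,6,7,8,9,10}→84
  8 left: {2,3,4,5,7,8,9,10}→90  {2,3,4,6,7,8,9,10}→240  {2,4,5,6,7,8,9,10}→240  {3,4,5,6,7,8,9,10}→240
  9 left: {1,2,3,4,5,7,8,9,10}→90  {2,3,4,5,6,7,8,9,10}→810
  placing 0:c first → 900 extensions
  placing 6:o first → 90 extensions
total linear extensions = 990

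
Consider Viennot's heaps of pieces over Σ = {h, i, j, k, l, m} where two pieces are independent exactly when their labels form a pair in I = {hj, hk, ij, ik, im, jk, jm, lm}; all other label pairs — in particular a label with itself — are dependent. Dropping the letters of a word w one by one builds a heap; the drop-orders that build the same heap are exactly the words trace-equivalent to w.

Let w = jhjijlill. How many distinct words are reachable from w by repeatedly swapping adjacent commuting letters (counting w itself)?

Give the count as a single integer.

#0=j has no predecessor
#1=h has no predecessor
#2=j depends on [0:j]
#3=i depends on [1:h]
#4=j depends on [2:j]
#5=l depends on [3:i, 4:j]
#6=i depends on [5:l]
#7=l depends on [6:i]
#8=l depends on [7:l]
sources: [0:j, 1:h]
N(rest) = Σ N(rest − s) over sources s of rest; N(one piece) = 1:
  size 1 → [8]=1
  size 2 → [7,8]=1
  size 3 → [6,7,8]=1
  size 4 → [5,6,7,8]=1
  size 5 → [3,5,6,7,8]=1  [4,5,6,7,8]=1
  size 6 → [1,3,5,6,7,8]=1  [2,4,5,6,7,8]=1  [3,4,5,6,7,8]=2
  size 7 → [0,2,4,5,6,7,8]=1  [1,3,4,5,6,7,8]=3  [2,3,4,5,6,7,8]=3
  first=0(j) contributes 6
  first=1(h) contributes 4
|[w]| = 10

10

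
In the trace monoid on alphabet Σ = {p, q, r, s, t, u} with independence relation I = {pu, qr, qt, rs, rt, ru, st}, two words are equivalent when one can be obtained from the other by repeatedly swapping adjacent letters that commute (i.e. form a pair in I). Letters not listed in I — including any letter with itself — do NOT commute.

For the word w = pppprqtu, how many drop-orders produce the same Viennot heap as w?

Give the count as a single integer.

#0=p has no predecessor
#1=p depends on [0:p]
#2=p depends on [1:p]
#3=p depends on [2:p]
#4=r depends on [3:p]
#5=q depends on [3:p]
#6=t depends on [3:p]
#7=u depends on [5:q, 6:t]
sources: [0:p]
N(rest) = Σ N(rest − s) over sources s of rest; N(one piece) = 1:
  size 1 → [4]=1  [7]=1
  size 2 → [4,7]=2  [5,7]=1  [6,7]=1
  size 3 → [4,5,7]=3  [4,6,7]=3  [5,6,7]=2
  size 4 → [4,5,6,7]=8
  size 5 → [3,4,5,6,7]=8
  size 6 → [2,3,4,5,6,7]=8
  first=0(p) contributes 8

8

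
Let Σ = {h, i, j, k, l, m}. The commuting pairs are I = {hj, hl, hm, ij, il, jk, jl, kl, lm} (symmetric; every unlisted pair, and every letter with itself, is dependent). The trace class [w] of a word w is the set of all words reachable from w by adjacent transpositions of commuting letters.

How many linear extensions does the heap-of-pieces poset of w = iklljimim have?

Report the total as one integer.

0(i) covers ∅
1(k) covers 0:i
2(l) covers ∅
3(l) covers 2:l
4(j) covers ∅
5(i) covers 1:k
6(m) covers 4:j, 5:i
7(i) covers 6:m
8(m) covers 7:i
floor of heap: 0:i, 2:l, 4:j
completions by unplaced set U, small U first (add the entries for U minus each lowest piece of U):
  |U|=1: {3}:1  {8}:1
  |U|=2: {2,3}:1  {3,8}:2  {7,8}:1
  |U|=3: {2,3,8}:3  {3,7,8}:3  {6,7,8}:1
  |U|=4: {2,3,7,8}:6  {3,6,7,8}:4  {4,6,7,8}:1  {5,6,7,8}:1
  |U|=5: {1,5,6,7,8}:1  {2,3,6,7,8}:10  {3,4,6,7,8}:5  {3,5,6,7,8}:5  {4,5,6,7,8}:2
  |U|=6: {0,1,5,6,7,8}:1  {1,3,5,6,7,8}:6  {1,4,5,6,7,8}:3  {2,3,4,6,7,8}:15  {2,3,5,6,7,8}:15  {3,4,5,6,7,8}:12
  |U|=7: {0,1,3,5,6,7,8}:7  {0,1,4,5,6,7,8}:4  {1,2,3,5,6,7,8}:21  {1,3,4,5,6,7,8}:21  {2,3,4,5,6,7,8}:42
  start at 0(i): 84
  start at 2(l): 32
  start at 4(j): 28
sum over floor = 144

144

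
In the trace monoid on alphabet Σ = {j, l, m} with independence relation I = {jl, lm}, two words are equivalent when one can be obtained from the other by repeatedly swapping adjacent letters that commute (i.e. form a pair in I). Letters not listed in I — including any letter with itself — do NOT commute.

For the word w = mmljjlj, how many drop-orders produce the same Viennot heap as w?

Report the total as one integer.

21

piece 0:m — minimal
piece 1:m rests on {0:m}
piece 2:l — minimal
piece 3:j rests on {1:m}
piece 4:j rests on {3:j}
piece 5:l rests on {2:l}
piece 6:j rests on {4:j}
minimal pieces: {0:m, 2:l}
ways to finish when only these pieces remain (= sum over removing one remaining piece with nothing left below it):
  1 left: {5}→1  {6}→1
  2 left: {2,5}→1  {4,6}→1  {5,6}→2
  3 left: {2,5,6}→3  {3,4,6}→1  {4,5,6}→3
  4 left: {1,3,4,6}→1  {2,4,5,6}→6  {3,4,5,6}→4
  5 left: {0,1,3,4,6}→1  {1,3,4,5,6}→5  {2,3,4,5,6}→10
  placing 0:m first → 15 extensions
  placing 2:l first → 6 extensions
total linear extensions = 21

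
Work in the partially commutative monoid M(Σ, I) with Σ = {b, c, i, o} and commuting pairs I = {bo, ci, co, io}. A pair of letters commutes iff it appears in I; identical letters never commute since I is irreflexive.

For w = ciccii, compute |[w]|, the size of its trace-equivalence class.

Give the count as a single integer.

20

drop 0:c onto floor
drop 1:i onto floor
drop 2:c onto {0:c}
drop 3:c onto {2:c}
drop 4:i onto {1:i}
drop 5:i onto {4:i}
ground layer = {0:c, 1:i}
drop-orders for the pieces not yet dropped (sum over which currently-grounded one goes next):
  1 to go: {3} 1  {5} 1
  2 to go: {2,3} 1  {3,5} 2  {4,5} 1
  3 to go: {0,2,3} 1  {1,4,5} 1  {2,3,5} 3  {3,4,5} 3
  4 to go: {0,2,3,5} 4  {1,3,4,5} 4  {2,3,4,5} 6
  if 0:c drops first: 10 orders
  if 1:i drops first: 10 orders
heap linearizations: 20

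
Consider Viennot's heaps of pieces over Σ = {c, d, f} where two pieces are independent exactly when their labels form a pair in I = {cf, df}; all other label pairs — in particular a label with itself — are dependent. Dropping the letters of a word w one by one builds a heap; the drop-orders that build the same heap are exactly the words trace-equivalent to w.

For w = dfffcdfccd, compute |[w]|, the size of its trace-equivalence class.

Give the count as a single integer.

#0=d has no predecessor
#1=f has no predecessor
#2=f depends on [1:f]
#3=f depends on [2:f]
#4=c depends on [0:d]
#5=d depends on [4:c]
#6=f depends on [3:f]
#7=c depends on [5:d]
#8=c depends on [7:c]
#9=d depends on [8:c]
sources: [0:d, 1:f]
N(rest) = Σ N(rest − s) over sources s of rest; N(one piece) = 1:
  size 1 → [6]=1  [9]=1
  size 2 → [3,6]=1  [6,9]=2  [8,9]=1
  size 3 → [2,3,6]=1  [3,6,9]=3  [6,8,9]=3  [7,8,9]=1
  size 4 → [1,2,3,6]=1  [2,3,6,9]=4  [3,6,8,9]=6  [5,7,8,9]=1  [6,7,8,9]=4
  size 5 → [1,2,3,6,9]=5  [2,3,6,8,9]=10  [3,6,7,8,9]=10  [4,5,7,8,9]=1  [5,6,7,8,9]=5
  size 6 → [0,4,5,7,8,9]=1  [1,2,3,6,8,9]=15  [2,3,6,7,8,9]=20  [3,5,6,7,8,9]=15  [4,5,6,7,8,9]=6
  size 7 → [0,4,5,6,7,8,9]=7  [1,2,3,6,7,8,9]=35  [2,3,5,6,7,8,9]=35  [3,4,5,6,7,8,9]=21
  size 8 → [0,3,4,5,6,7,8,9]=28  [1,2,3,5,6,7,8,9]=70  [2,3,4,5,6,7,8,9]=56
  first=0(d) contributes 126
  first=1(f) contributes 84
|[w]| = 210

210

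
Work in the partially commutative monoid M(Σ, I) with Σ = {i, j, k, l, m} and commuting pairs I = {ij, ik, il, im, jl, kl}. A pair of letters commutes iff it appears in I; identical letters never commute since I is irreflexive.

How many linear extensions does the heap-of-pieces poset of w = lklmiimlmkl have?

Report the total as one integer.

330

drop 0:l onto floor
drop 1:k onto floor
drop 2:l onto {0:l}
drop 3:m onto {1:k, 2:l}
drop 4:i onto floor
drop 5:i onto {4:i}
drop 6:m onto {3:m}
drop 7:l onto {6:m}
drop 8:m onto {7:l}
drop 9:k onto {8:m}
drop 10:l onto {8:m}
ground layer = {0:l, 1:k, 4:i}
drop-orders for the pieces not yet dropped (sum over which currently-grounded one goes next):
  1 to go: {5} 1  {9} 1  {10} 1
  2 to go: {4,5} 1  {5,9} 2  {5,10} 2  {9,10} 2
  3 to go: {4,5,9} 3  {4,5,10} 3  {5,9,10} 6  {8,9,10} 2
  4 to go: {4,5,9,10} 12  {5,8,9,10} 8  {7,8,9,10} 2
  5 to go: {4,5,8,9,10} 20  {5,7,8,9,10} 10  {6,7,8,9,10} 2
  6 to go: {3,6,7,8,9,10} 2  {4,5,7,8,9,10} 30  {5,6,7,8,9,10} 12
  7 to go: {1,3,6,7,8,9,10} 2  {2,3,6,7,8,9,10} 2  {3,5,6,7,8,9,10} 14  {4,5,6,7,8,9,10} 42
  8 to go: {0,2,3,6,7,8,9,10} 2  {1,2,3,6,7,8,9,10} 4  {1,3,5,6,7,8,9,10} 16  {2,3,5,6,7,8,9,10} 16  {3,4,5,6,7,8,9,10} 56
  9 to go: {0,1,2,3,6,7,8,9,10} 6  {0,2,3,5,6,7,8,9,10} 18  {1,2,3,5,6,7,8,9,10} 36  {1,3,4,5,6,7,8,9,10} 72  {2,3,4,5,6,7,8,9,10} 72
  if 0:l drops first: 180 orders
  if 1:k drops first: 90 orders
  if 4:i drops first: 60 orders
heap linearizations: 330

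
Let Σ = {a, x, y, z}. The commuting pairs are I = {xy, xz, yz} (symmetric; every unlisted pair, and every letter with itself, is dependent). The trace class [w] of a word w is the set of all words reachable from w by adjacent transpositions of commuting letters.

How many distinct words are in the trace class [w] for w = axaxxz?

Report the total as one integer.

3

piece 0:a — minimal
piece 1:x rests on {0:a}
piece 2:a rests on {1:x}
piece 3:x rests on {2:a}
piece 4:x rests on {3:x}
piece 5:z rests on {2:a}
minimal pieces: {0:a}
ways to finish when only these pieces remain (= sum over removing one remaining piece with nothing left below it):
  1 left: {4}→1  {5}→1
  2 left: {3,4}→1  {4,5}→2
  3 left: {3,4,5}→3
  4 left: {2,3,4,5}→3
  placing 0:a first → 3 extensions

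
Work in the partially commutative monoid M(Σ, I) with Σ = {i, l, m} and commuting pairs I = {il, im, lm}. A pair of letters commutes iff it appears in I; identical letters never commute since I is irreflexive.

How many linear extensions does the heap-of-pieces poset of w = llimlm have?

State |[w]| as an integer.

#0=l has no predecessor
#1=l depends on [0:l]
#2=i has no predecessor
#3=m has no predecessor
#4=l depends on [1:l]
#5=m depends on [3:m]
sources: [0:l, 2:i, 3:m]
N(rest) = Σ N(rest − s) over sources s of rest; N(one piece) = 1:
  size 1 → [2]=1  [4]=1  [5]=1
  size 2 → [1,4]=1  [2,4]=2  [2,5]=2  [3,5]=1  [4,5]=2
  size 3 → [0,1,4]=1  [1,2,4]=3  [1,4,5]=3  [2,3,5]=3  [2,4,5]=6  [3,4,5]=3
  size 4 → [0,1,2,4]=4  [0,1,4,5]=4  [1,2,4,5]=12  [1,3,4,5]=6  [2,3,4,5]=12
  first=0(l) contributes 30
  first=2(i) contributes 10
  first=3(m) contributes 20
|[w]| = 60

60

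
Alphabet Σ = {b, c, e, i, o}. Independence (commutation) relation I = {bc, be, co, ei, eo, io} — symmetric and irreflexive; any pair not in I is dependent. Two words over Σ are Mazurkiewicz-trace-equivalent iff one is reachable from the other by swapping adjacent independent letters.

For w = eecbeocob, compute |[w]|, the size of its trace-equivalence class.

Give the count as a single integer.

126

piece 0:e — minimal
piece 1:e rests on {0:e}
piece 2:c rests on {1:e}
piece 3:b — minimal
piece 4:e rests on {2:c}
piece 5:o rests on {3:b}
piece 6:c rests on {4:e}
piece 7:o rests on {5:o}
piece 8:b rests on {7:o}
minimal pieces: {0:e, 3:b}
ways to finish when only these pieces remain (= sum over removing one remaining piece with nothing left below it):
  1 left: {6}→1  {8}→1
  2 left: {4,6}→1  {6,8}→2  {7,8}→1
  3 left: {2,4,6}→1  {4,6,8}→3  {5,7,8}→1  {6,7,8}→3
  4 left: {1,2,4,6}→1  {2,4,6,8}→4  {3,5,7,8}→1  {4,6,7,8}→6  {5,6,7,8}→4
  5 left: {0,1,2,4,6}→1  {1,2,4,6,8}→5  {2,4,6,7,8}→10  {3,5,6,7,8}→5  {4,5,6,7,8}→10
  6 left: {0,1,2,4,6,8}→6  {1,2,4,6,7,8}→15  {2,4,5,6,7,8}→20  {3,4,5,6,7,8}→15
  7 left: {0,1,2,4,6,7,8}→21  {1,2,4,5,6,7,8}→35  {2,3,4,5,6,7,8}→35
  placing 0:e first → 70 extensions
  placing 3:b first → 56 extensions
total linear extensions = 126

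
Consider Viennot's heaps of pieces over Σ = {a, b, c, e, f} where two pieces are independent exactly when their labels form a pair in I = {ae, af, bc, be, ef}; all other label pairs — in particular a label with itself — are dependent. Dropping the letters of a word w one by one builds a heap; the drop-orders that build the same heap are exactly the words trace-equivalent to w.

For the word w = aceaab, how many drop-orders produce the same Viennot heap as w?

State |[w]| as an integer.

4

piece 0:a — minimal
piece 1:c rests on {0:a}
piece 2:e rests on {1:c}
piece 3:a rests on {1:c}
piece 4:a rests on {3:a}
piece 5:b rests on {4:a}
minimal pieces: {0:a}
ways to finish when only these pieces remain (= sum over removing one remaining piece with nothing left below it):
  1 left: {2}→1  {5}→1
  2 left: {2,5}→2  {4,5}→1
  3 left: {2,4,5}→3  {3,4,5}→1
  4 left: {2,3,4,5}→4
  placing 0:a first → 4 extensions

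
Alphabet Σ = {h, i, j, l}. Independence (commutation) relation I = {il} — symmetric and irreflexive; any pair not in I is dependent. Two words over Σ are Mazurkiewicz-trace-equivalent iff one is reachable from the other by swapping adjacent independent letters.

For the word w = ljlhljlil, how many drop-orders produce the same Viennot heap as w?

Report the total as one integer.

3

#0=l has no predecessor
#1=j depends on [0:l]
#2=l depends on [1:j]
#3=h depends on [2:l]
#4=l depends on [3:h]
#5=j depends on [4:l]
#6=l depends on [5:j]
#7=i depends on [5:j]
#8=l depends on [6:l]
sources: [0:l]
N(rest) = Σ N(rest − s) over sources s of rest; N(one piece) = 1:
  size 1 → [7]=1  [8]=1
  size 2 → [6,8]=1  [7,8]=2
  size 3 → [6,7,8]=3
  size 4 → [5,6,7,8]=3
  size 5 → [4,5,6,7,8]=3
  size 6 → [3,4,5,6,7,8]=3
  size 7 → [2,3,4,5,6,7,8]=3
  first=0(l) contributes 3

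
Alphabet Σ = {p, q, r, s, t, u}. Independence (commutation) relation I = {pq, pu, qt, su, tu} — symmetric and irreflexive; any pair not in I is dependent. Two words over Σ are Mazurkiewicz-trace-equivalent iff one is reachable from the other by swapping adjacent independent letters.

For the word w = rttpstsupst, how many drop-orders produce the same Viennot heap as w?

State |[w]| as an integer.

0(r) covers ∅
1(t) covers 0:r
2(t) covers 1:t
3(p) covers 2:t
4(s) covers 3:p
5(t) covers 4:s
6(s) covers 5:t
7(u) covers 0:r
8(p) covers 6:s
9(s) covers 8:p
10(t) covers 9:s
floor of heap: 0:r
completions by unplaced set U, small U first (add the entries for U minus each lowest piece of U):
  |U|=1: {7}:1  {10}:1
  |U|=2: {7,10}:2  {9,10}:1
  |U|=3: {7,9,10}:3  {8,9,10}:1
  |U|=4: {6,8,9,10}:1  {7,8,9,10}:4
  |U|=5: {5,6,8,9,10}:1  {6,7,8,9,10}:5
  |U|=6: {4,5,6,8,9,10}:1  {5,6,7,8,9,10}:6
  |U|=7: {3,4,5,6,8,9,10}:1  {4,5,6,7,8,9,10}:7
  |U|=8: {2,3,4,5,6,8,9,10}:1  {3,4,5,6,7,8,9,10}:8
  |U|=9: {1,2,3,4,5,6,8,9,10}:1  {2,3,4,5,6,7,8,9,10}:9
  start at 0(r): 10

10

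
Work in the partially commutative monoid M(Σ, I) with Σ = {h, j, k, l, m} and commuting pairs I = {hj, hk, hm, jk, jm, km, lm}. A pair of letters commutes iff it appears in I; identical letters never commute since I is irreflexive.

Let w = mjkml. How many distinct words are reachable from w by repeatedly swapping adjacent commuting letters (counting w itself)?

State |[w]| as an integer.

0(m) covers ∅
1(j) covers ∅
2(k) covers ∅
3(m) covers 0:m
4(l) covers 1:j, 2:k
floor of heap: 0:m, 1:j, 2:k
completions by unplaced set U, small U first (add the entries for U minus each lowest piece of U):
  |U|=1: {3}:1  {4}:1
  |U|=2: {0,3}:1  {1,4}:1  {2,4}:1  {3,4}:2
  |U|=3: {0,3,4}:3  {1,2,4}:2  {1,3,4}:3  {2,3,4}:3
  start at 0(m): 8
  start at 1(j): 6
  start at 2(k): 6
sum over floor = 20

20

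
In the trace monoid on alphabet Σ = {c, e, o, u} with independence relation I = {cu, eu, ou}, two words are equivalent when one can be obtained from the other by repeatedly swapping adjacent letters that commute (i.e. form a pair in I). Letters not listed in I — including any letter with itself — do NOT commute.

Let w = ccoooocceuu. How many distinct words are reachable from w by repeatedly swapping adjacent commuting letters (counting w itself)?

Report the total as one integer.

55

piece 0:c — minimal
piece 1:c rests on {0:c}
piece 2:o rests on {1:c}
piece 3:o rests on {2:o}
piece 4:o rests on {3:o}
piece 5:o rests on {4:o}
piece 6:c rests on {5:o}
piece 7:c rests on {6:c}
piece 8:e rests on {7:c}
piece 9:u — minimal
piece 10:u rests on {9:u}
minimal pieces: {0:c, 9:u}
ways to finish when only these pieces remain (= sum over removing one remaining piece with nothing left below it):
  1 left: {8}→1  {10}→1
  2 left: {7,8}→1  {8,10}→2  {9,10}→1
  3 left: {6,7,8}→1  {7,8,10}→3  {8,9,10}→3
  4 left: {5,6,7,8}→1  {6,7,8,10}→4  {7,8,9,10}→6
  5 left: {4,5,6,7,8}→1  {5,6,7,8,10}→5  {6,7,8,9,10}→10
  6 left: {3,4,5,6,7,8}→1  {4,5,6,7,8,10}→6  {5,6,7,8,9,10}→15
  7 left: {2,3,4,5,6,7,8}→1  {3,4,5,6,7,8,10}→7  {4,5,6,7,8,9,10}→21
  8 left: {1,2,3,4,5,6,7,8}→1  {2,3,4,5,6,7,8,10}→8  {3,4,5,6,7,8,9,10}→28
  9 left: {0,1,2,3,4,5,6,7,8}→1  {1,2,3,4,5,6,7,8,10}→9  {2,3,4,5,6,7,8,9,10}→36
  placing 0:c first → 45 extensions
  placing 9:u first → 10 extensions
total linear extensions = 55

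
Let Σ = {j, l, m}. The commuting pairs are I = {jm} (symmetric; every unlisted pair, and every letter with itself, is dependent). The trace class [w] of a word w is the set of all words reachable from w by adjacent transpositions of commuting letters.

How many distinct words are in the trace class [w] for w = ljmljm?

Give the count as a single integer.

4

piece 0:l — minimal
piece 1:j rests on {0:l}
piece 2:m rests on {0:l}
piece 3:l rests on {1:j, 2:m}
piece 4:j rests on {3:l}
piece 5:m rests on {3:l}
minimal pieces: {0:l}
ways to finish when only these pieces remain (= sum over removing one remaining piece with nothing left below it):
  1 left: {4}→1  {5}→1
  2 left: {4,5}→2
  3 left: {3,4,5}→2
  4 left: {1,3,4,5}→2  {2,3,4,5}→2
  placing 0:l first → 4 extensions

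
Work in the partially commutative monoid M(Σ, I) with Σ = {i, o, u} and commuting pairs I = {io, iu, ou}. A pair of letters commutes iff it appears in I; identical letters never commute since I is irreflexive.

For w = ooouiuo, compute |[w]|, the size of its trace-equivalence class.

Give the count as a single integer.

105

piece 0:o — minimal
piece 1:o rests on {0:o}
piece 2:o rests on {1:o}
piece 3:u — minimal
piece 4:i — minimal
piece 5:u rests on {3:u}
piece 6:o rests on {2:o}
minimal pieces: {0:o, 3:u, 4:i}
ways to finish when only these pieces remain (= sum over removing one remaining piece with nothing left below it):
  1 left: {4}→1  {5}→1  {6}→1
  2 left: {2,6}→1  {3,5}→1  {4,5}→2  {4,6}→2  {5,6}→2
  3 left: {1,2,6}→1  {2,4,6}→3  {2,5,6}→3  {3,4,5}→3  {3,5,6}→3  {4,5,6}→6
  4 left: {0,1,2,6}→1  {1,2,4,6}→4  {1,2,5,6}→4  {2,3,5,6}→6  {2,4,5,6}→12  {3,4,5,6}→12
  5 left: {0,1,2,4,6}→5  {0,1,2,5,6}→5  {1,2,3,5,6}→10  {1,2,4,5,6}→20  {2,3,4,5,6}→30
  placing 0:o first → 60 extensions
  placing 3:u first → 30 extensions
  placing 4:i first → 15 extensions
total linear extensions = 105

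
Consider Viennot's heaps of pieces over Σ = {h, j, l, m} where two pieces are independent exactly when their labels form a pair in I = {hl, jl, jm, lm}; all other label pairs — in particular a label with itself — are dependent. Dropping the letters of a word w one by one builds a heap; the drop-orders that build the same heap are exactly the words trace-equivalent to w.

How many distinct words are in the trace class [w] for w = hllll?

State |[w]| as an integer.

5

0(h) covers ∅
1(l) covers ∅
2(l) covers 1:l
3(l) covers 2:l
4(l) covers 3:l
floor of heap: 0:h, 1:l
completions by unplaced set U, small U first (add the entries for U minus each lowest piece of U):
  |U|=1: {0}:1  {4}:1
  |U|=2: {0,4}:2  {3,4}:1
  |U|=3: {0,3,4}:3  {2,3,4}:1
  start at 0(h): 1
  start at 1(l): 4
sum over floor = 5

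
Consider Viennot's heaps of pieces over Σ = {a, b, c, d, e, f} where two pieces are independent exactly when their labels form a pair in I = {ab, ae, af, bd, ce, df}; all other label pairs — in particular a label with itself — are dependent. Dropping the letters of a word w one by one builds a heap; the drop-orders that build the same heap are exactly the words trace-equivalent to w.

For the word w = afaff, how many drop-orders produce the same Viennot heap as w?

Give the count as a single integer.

drop 0:a onto floor
drop 1:f onto floor
drop 2:a onto {0:a}
drop 3:f onto {1:f}
drop 4:f onto {3:f}
ground layer = {0:a, 1:f}
drop-orders for the pieces not yet dropped (sum over which currently-grounded one goes next):
  1 to go: {2} 1  {4} 1
  2 to go: {0,2} 1  {2,4} 2  {3,4} 1
  3 to go: {0,2,4} 3  {1,3,4} 1  {2,3,4} 3
  if 0:a drops first: 4 orders
  if 1:f drops first: 6 orders
heap linearizations: 10

10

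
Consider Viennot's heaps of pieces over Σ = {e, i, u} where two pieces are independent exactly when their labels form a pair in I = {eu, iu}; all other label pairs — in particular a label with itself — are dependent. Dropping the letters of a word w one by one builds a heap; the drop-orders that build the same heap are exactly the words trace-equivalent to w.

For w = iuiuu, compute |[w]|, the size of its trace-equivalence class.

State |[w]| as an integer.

10

piece 0:i — minimal
piece 1:u — minimal
piece 2:i rests on {0:i}
piece 3:u rests on {1:u}
piece 4:u rests on {3:u}
minimal pieces: {0:i, 1:u}
ways to finish when only these pieces remain (= sum over removing one remaining piece with nothing left below it):
  1 left: {2}→1  {4}→1
  2 left: {0,2}→1  {2,4}→2  {3,4}→1
  3 left: {0,2,4}→3  {1,3,4}→1  {2,3,4}→3
  placing 0:i first → 4 extensions
  placing 1:u first → 6 extensions
total linear extensions = 10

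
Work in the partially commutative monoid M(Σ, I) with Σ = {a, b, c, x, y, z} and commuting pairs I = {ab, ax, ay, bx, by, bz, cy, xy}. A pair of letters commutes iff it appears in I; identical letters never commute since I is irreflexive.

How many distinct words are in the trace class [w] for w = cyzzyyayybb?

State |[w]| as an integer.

drop 0:c onto floor
drop 1:y onto floor
drop 2:z onto {0:c, 1:y}
drop 3:z onto {2:z}
drop 4:y onto {3:z}
drop 5:y onto {4:y}
drop 6:a onto {3:z}
drop 7:y onto {5:y}
drop 8:y onto {7:y}
drop 9:b onto {0:c}
drop 10:b onto {9:b}
ground layer = {0:c, 1:y}
drop-orders for the pieces not yet dropped (sum over which currently-grounded one goes next):
  1 to go: {6} 1  {8} 1  {10} 1
  2 to go: {6,8} 2  {6,10} 2  {7,8} 1  {8,10} 2  {9,10} 1
  3 to go: {5,7,8} 1  {6,7,8} 3  {6,8,10} 6  {6,9,10} 3  {7,8,10} 3  {8,9,10} 3
  4 to go: {4,5,7,8} 1  {5,6,7,8} 4  {5,7,8,10} 4  {6,7,8,10} 12  {6,8,9,10} 12  {7,8,9,10} 6
  5 to go: {4,5,6,7,8} 5  {4,5,7,8,10} 5  {5,6,7,8,10} 20  {5,7,8,9,10} 10  {6,7,8,9,10} 30
  6 to go: {3,4,5,6,7,8} 5  {4,5,6,7,8,10} 30  {4,5,7,8,9,10} 15  {5,6,7,8,9,10} 60
  7 to go: {2,3,4,5,6,7,8} 5  {3,4,5,6,7,8,10} 35  {4,5,6,7,8,9,10} 105
  8 to go: {1,2,3,4,5,6,7,8} 5  {2,3,4,5,6,7,8,10} 40  {3,4,5,6,7,8,9,10} 140
  9 to go: {1,2,3,4,5,6,7,8,10} 45  {2,3,4,5,6,7,8,9,10} 180
  if 0:c drops first: 225 orders
  if 1:y drops first: 180 orders
heap linearizations: 405

405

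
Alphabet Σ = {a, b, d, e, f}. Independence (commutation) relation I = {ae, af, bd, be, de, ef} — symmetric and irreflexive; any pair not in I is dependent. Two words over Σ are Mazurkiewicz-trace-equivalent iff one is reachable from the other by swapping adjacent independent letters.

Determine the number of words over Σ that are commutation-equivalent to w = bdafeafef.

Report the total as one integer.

0(b) covers ∅
1(d) covers ∅
2(a) covers 0:b, 1:d
3(f) covers 0:b, 1:d
4(e) covers ∅
5(a) covers 2:a
6(f) covers 3:f
7(e) covers 4:e
8(f) covers 6:f
floor of heap: 0:b, 1:d, 4:e
completions by unplaced set U, small U first (add the entries for U minus each lowest piece of U):
  |U|=1: {5}:1  {7}:1  {8}:1
  |U|=2: {2,5}:1  {4,7}:1  {5,7}:2  {5,8}:2  {6,8}:1  {7,8}:2
  |U|=3: {2,5,7}:3  {2,5,8}:3  {3,6,8}:1  {4,5,7}:3  {4,7,8}:3  {5,6,8}:3  {5,7,8}:6  {6,7,8}:3
  |U|=4: {2,4,5,7}:6  {2,5,6,8}:6  {2,5,7,8}:12  {3,5,6,8}:4  {3,6,7,8}:4  {4,5,7,8}:12  {4,6,7,8}:6  {5,6,7,8}:12
  |U|=5: {2,3,5,6,8}:10  {2,4,5,7,8}:30  {2,5,6,7,8}:30  {3,4,6,7,8}:10  {3,5,6,7,8}:20  {4,5,6,7,8}:30
  |U|=6: {0,2,3,5,6,8}:10  {1,2,3,5,6,8}:10  {2,3,5,6,7,8}:60  {2,4,5,6,7,8}:90  {3,4,5,6,7,8}:60
  |U|=7: {0,1,2,3,5,6,8}:20  {0,2,3,5,6,7,8}:70  {1,2,3,5,6,7,8}:70  {2,3,4,5,6,7,8}:210
  start at 0(b): 280
  start at 1(d): 280
  start at 4(e): 160
sum over floor = 720

720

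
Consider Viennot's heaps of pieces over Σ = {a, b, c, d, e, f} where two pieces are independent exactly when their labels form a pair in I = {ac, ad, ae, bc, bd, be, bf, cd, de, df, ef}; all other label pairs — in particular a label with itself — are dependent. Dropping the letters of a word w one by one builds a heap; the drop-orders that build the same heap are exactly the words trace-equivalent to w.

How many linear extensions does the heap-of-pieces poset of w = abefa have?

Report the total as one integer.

10

piece 0:a — minimal
piece 1:b rests on {0:a}
piece 2:e — minimal
piece 3:f rests on {0:a}
piece 4:a rests on {1:b, 3:f}
minimal pieces: {0:a, 2:e}
ways to finish when only these pieces remain (= sum over removing one remaining piece with nothing left below it):
  1 left: {2}→1  {4}→1
  2 left: {1,4}→1  {2,4}→2  {3,4}→1
  3 left: {1,2,4}→3  {1,3,4}→2  {2,3,4}→3
  placing 0:a first → 8 extensions
  placing 2:e first → 2 extensions
total linear extensions = 10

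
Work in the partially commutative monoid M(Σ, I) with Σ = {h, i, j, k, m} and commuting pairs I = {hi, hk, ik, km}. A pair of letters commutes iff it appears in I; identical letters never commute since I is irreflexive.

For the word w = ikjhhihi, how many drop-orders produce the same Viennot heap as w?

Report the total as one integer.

#0=i has no predecessor
#1=k has no predecessor
#2=j depends on [0:i, 1:k]
#3=h depends on [2:j]
#4=h depends on [3:h]
#5=i depends on [2:j]
#6=h depends on [4:h]
#7=i depends on [5:i]
sources: [0:i, 1:k]
N(rest) = Σ N(rest − s) over sources s of rest; N(one piece) = 1:
  size 1 → [6]=1  [7]=1
  size 2 → [4,6]=1  [5,7]=1  [6,7]=2
  size 3 → [3,4,6]=1  [4,6,7]=3  [5,6,7]=3
  size 4 → [3,4,6,7]=4  [4,5,6,7]=6
  size 5 → [3,4,5,6,7]=10
  size 6 → [2,3,4,5,6,7]=10
  first=0(i) contributes 10
  first=1(k) contributes 10
|[w]| = 20

20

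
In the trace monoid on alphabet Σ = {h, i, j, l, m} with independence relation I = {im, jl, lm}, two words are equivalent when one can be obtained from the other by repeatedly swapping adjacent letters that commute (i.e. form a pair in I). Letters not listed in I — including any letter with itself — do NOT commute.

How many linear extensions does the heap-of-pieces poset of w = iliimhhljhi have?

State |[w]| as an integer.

10

0(i) covers ∅
1(l) covers 0:i
2(i) covers 1:l
3(i) covers 2:i
4(m) covers ∅
5(h) covers 3:i, 4:m
6(h) covers 5:h
7(l) covers 6:h
8(j) covers 6:h
9(h) covers 7:l, 8:j
10(i) covers 9:h
floor of heap: 0:i, 4:m
completions by unplaced set U, small U first (add the entries for U minus each lowest piece of U):
  |U|=1: {10}:1
  |U|=2: {9,10}:1
  |U|=3: {7,9,10}:1  {8,9,10}:1
  |U|=4: {7,8,9,10}:2
  |U|=5: {6,7,8,9,10}:2
  |U|=6: {5,6,7,8,9,10}:2
  |U|=7: {3,5,6,7,8,9,10}:2  {4,5,6,7,8,9,10}:2
  |U|=8: {2,3,5,6,7,8,9,10}:2  {3,4,5,6,7,8,9,10}:4
  |U|=9: {1,2,3,5,6,7,8,9,10}:2  {2,3,4,5,6,7,8,9,10}:6
  start at 0(i): 8
  start at 4(m): 2
sum over floor = 10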